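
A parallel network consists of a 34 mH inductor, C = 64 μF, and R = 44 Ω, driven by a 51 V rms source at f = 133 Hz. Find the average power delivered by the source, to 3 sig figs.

ω = 2πf = 835.7 rad/s
X_L = ωL = 28.4 Ω
X_C = 1/(ωC) = 18.7 Ω
Parallel: admittances add. Y = 1/R + 1/(jωL) + jωC
Y = (0.0227 + j0.0183) S
|Y| = 0.0292 S → |Z| = 1/|Y| = 34.3 Ω, ∠Z = −∠Y = -38.8°
I = V/|Z| = 1.49 A
P = VI cos φ = 51 × 1.49 × cos(-38.8°) = 59.1 W

59.1 W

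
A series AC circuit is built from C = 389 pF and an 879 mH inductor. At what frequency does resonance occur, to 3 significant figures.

8.61 kHz

ω₀ = 1/√(LC) = 1/√(0.879 × 3.89e-10) = 54080 rad/s
f₀ = ω₀/(2π) = 8.61 kHz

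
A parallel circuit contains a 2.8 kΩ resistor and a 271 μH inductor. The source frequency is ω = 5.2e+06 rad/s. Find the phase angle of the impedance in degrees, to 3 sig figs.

X_L = ωL = 1410 Ω
Parallel: admittances add. Y = 1/R + 1/(jωL)
Y = (0.000357 − j0.000710) S
|Y| = 0.000794 S → |Z| = 1/|Y| = 1260 Ω, ∠Z = −∠Y = 63.3°

63.3°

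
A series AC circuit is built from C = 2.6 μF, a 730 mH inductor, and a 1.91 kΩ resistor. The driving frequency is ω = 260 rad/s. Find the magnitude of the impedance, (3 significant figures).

X_L = ωL = 190 Ω
X_C = 1/(ωC) = 1480 Ω
Net reactance X = X_L − X_C = -1290 Ω
Z = 1910 − j1290 Ω
|Z| = √(1910² + 1290²) = 2300 Ω

2300 Ω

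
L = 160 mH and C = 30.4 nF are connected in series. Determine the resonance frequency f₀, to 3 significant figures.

2.28 kHz

ω₀ = 1/√(LC) = 1/√(0.16 × 3.04e-08) = 14340 rad/s
f₀ = ω₀/(2π) = 2.28 kHz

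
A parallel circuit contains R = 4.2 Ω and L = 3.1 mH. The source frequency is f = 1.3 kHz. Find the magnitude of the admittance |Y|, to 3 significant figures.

241 mS

ω = 2πf = 8168 rad/s
X_L = ωL = 25.3 Ω
Parallel: admittances add. Y = 1/R + 1/(jωL)
Y = (0.238 − j0.0395) S
|Y| = 0.241 S → |Z| = 1/|Y| = 4.14 Ω, ∠Z = −∠Y = 9.42°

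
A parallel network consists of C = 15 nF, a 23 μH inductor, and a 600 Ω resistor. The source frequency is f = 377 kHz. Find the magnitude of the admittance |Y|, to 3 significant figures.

17.3 mS

ω = 2πf = 2.369e+06 rad/s
X_L = ωL = 54.5 Ω
X_C = 1/(ωC) = 28.1 Ω
Parallel: admittances add. Y = 1/R + 1/(jωL) + jωC
Y = (0.00167 + j0.0172) S
|Y| = 0.0173 S → |Z| = 1/|Y| = 57.9 Ω, ∠Z = −∠Y = -84.5°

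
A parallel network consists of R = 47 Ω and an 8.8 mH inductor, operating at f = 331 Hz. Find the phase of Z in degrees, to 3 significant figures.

ω = 2πf = 2080 rad/s
X_L = ωL = 18.3 Ω
Parallel: admittances add. Y = 1/R + 1/(jωL)
Y = (0.0213 − j0.0546) S
|Y| = 0.0586 S → |Z| = 1/|Y| = 17.1 Ω, ∠Z = −∠Y = 68.7°

68.7°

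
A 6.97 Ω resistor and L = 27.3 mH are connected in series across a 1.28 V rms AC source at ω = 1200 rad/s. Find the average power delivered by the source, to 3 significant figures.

10.2 mW

X_L = ωL = 32.8 Ω
Z = 6.97 + j32.8 Ω
|Z| = √(6.97² + 32.8²) = 33.5 Ω
∠Z = arctan(32.8/6.97) = 78.0°
I = V/|Z| = 38.2 mA
P = VI cos φ = 1.28 × 0.0382 × cos(78.0°) = 10.2 mW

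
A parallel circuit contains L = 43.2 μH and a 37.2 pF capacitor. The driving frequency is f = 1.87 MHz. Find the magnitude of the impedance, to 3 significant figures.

652 Ω

ω = 2πf = 1.175e+07 rad/s
X_L = ωL = 508 Ω
X_C = 1/(ωC) = 2290 Ω
Parallel: admittances add. Y = 1/(jωL) + jωC
Y = (0 − j0.00153) S
|Y| = 0.00153 S → |Z| = 1/|Y| = 652 Ω, ∠Z = −∠Y = 90.0°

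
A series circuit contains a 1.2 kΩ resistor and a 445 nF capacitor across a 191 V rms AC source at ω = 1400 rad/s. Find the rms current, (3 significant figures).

95.3 mA

X_C = 1/(ωC) = 1610 Ω
Z = 1200 − j1610 Ω
|Z| = √(1200² + 1610²) = 2000 Ω
I = V/|Z| = 191/2000 = 95.3 mA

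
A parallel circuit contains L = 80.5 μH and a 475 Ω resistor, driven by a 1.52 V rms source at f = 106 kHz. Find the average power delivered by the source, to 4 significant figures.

4.864 mW

ω = 2πf = 666000 rad/s
X_L = ωL = 53.61 Ω
Parallel: admittances add. Y = 1/R + 1/(jωL)
Y = (0.002105 − j0.01865) S
|Y| = 0.01877 S → |Z| = 1/|Y| = 53.28 Ω, ∠Z = −∠Y = 83.56°
I = V/|Z| = 28.53 mA
P = VI cos φ = 1.52 × 0.02853 × cos(83.56°) = 4.864 mW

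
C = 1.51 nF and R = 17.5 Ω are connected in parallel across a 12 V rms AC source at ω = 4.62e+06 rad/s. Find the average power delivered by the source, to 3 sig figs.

8.23 W

X_C = 1/(ωC) = 143 Ω
Parallel: admittances add. Y = 1/R + jωC
Y = (0.0571 + j0.00698) S
|Y| = 0.0576 S → |Z| = 1/|Y| = 17.4 Ω, ∠Z = −∠Y = -6.96°
I = V/|Z| = 691 mA
P = VI cos φ = 12 × 0.691 × cos(-6.96°) = 8.23 W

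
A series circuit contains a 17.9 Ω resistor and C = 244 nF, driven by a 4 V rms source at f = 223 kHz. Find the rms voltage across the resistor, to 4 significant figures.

ω = 2πf = 1.401e+06 rad/s
X_C = 1/(ωC) = 2.925 Ω
Z = 17.90 − j2.925 Ω
|Z| = √(17.90² + 2.925²) = 18.14 Ω
I = V/|Z| = 220.5 mA
V_R = I·|Z_R| = 0.2205 × 17.90 = 3.948 V

3.948 V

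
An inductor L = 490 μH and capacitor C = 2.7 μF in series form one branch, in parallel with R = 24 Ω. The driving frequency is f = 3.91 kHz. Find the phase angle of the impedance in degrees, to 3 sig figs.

-82.8°

ω = 2πf = 24570 rad/s
X_L = ωL = 12.0 Ω
X_C = 1/(ωC) = 15.1 Ω
Branch 1: Z₁ = R = 24.0 Ω
Branch 2 (series LC): Z₂ = j(X_L − X_C) = −j3.04 Ω
Parallel: Z = Z₁Z₂/(Z₁+Z₂), |Z| = 3.01 Ω, ∠Z = -82.8°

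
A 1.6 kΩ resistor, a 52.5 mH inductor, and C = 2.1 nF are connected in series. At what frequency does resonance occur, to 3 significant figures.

15.2 kHz

ω₀ = 1/√(LC) = 1/√(0.0525 × 2.1e-09) = 95240 rad/s
f₀ = ω₀/(2π) = 15.2 kHz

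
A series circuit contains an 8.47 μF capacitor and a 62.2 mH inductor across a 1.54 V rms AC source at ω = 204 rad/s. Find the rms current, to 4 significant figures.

X_L = ωL = 12.69 Ω
X_C = 1/(ωC) = 578.7 Ω
Net reactance X = X_L − X_C = -566.1 Ω
Z = − j566.1 Ω
|Z| = √(0² + 566.1²) = 566.1 Ω
I = V/|Z| = 1.54/566.1 = 2.721 mA

2.721 mA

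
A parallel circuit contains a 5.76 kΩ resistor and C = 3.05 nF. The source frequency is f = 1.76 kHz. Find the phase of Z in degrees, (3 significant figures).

-11.0°

ω = 2πf = 11060 rad/s
X_C = 1/(ωC) = 29600 Ω
Parallel: admittances add. Y = 1/R + jωC
Y = (0.000174 + j3.37e-05) S
|Y| = 0.000177 S → |Z| = 1/|Y| = 5650 Ω, ∠Z = −∠Y = -11.0°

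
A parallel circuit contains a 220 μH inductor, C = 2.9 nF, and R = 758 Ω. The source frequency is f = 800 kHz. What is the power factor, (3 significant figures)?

0.0960

ω = 2πf = 5.027e+06 rad/s
X_L = ωL = 1110 Ω
X_C = 1/(ωC) = 68.6 Ω
Parallel: admittances add. Y = 1/R + 1/(jωL) + jωC
Y = (0.00132 + j0.0137) S
|Y| = 0.0137 S → |Z| = 1/|Y| = 72.8 Ω, ∠Z = −∠Y = -84.5°
cos φ = cos(-84.5°) = 0.0960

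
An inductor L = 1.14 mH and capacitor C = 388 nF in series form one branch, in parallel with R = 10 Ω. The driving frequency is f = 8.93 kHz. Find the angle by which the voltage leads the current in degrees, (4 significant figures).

ω = 2πf = 56110 rad/s
X_L = ωL = 63.96 Ω
X_C = 1/(ωC) = 45.93 Ω
Branch 1: Z₁ = R = 10.00 Ω
Branch 2 (series LC): Z₂ = j(X_L − X_C) = j18.03 Ω
Parallel: Z = Z₁Z₂/(Z₁+Z₂), |Z| = 8.745 Ω, ∠Z = 29.01°

29.01°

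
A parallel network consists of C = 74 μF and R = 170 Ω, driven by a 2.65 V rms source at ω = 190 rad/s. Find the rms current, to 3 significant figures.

40.4 mA

X_C = 1/(ωC) = 71.1 Ω
Parallel: admittances add. Y = 1/R + jωC
Y = (0.00588 + j0.0141) S
|Y| = 0.0152 S → |Z| = 1/|Y| = 65.6 Ω, ∠Z = −∠Y = -67.3°
I = V/|Z| = 2.65/65.6 = 40.4 mA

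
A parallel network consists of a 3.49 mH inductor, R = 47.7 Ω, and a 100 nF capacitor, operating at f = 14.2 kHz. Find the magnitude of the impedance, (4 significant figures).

46.02 Ω

ω = 2πf = 89220 rad/s
X_L = ωL = 311.4 Ω
X_C = 1/(ωC) = 112.1 Ω
Parallel: admittances add. Y = 1/R + 1/(jωL) + jωC
Y = (0.02096 + j0.005711) S
|Y| = 0.02173 S → |Z| = 1/|Y| = 46.02 Ω, ∠Z = −∠Y = -15.24°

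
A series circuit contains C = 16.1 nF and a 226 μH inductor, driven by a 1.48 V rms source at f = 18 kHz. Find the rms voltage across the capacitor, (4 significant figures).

ω = 2πf = 113100 rad/s
X_L = ωL = 25.56 Ω
X_C = 1/(ωC) = 549.2 Ω
Net reactance X = X_L − X_C = -523.6 Ω
Z = − j523.6 Ω
|Z| = √(0² + 523.6²) = 523.6 Ω
I = V/|Z| = 2.826 mA
V_C = I·|Z_C| = 0.002826 × 549.2 = 1.552 V

1.552 V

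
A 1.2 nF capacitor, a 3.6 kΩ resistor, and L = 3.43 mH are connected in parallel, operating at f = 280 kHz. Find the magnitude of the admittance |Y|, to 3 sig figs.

ω = 2πf = 1.759e+06 rad/s
X_L = ωL = 6030 Ω
X_C = 1/(ωC) = 474 Ω
Parallel: admittances add. Y = 1/R + 1/(jωL) + jωC
Y = (0.000278 + j0.00195) S
|Y| = 0.00197 S → |Z| = 1/|Y| = 509 Ω, ∠Z = −∠Y = -81.9°

1.97 mS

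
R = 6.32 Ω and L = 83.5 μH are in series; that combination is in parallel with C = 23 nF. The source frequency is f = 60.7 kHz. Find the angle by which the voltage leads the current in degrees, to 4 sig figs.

74.38°

ω = 2πf = 381400 rad/s
X_L = ωL = 31.85 Ω
X_C = 1/(ωC) = 114.0 Ω
Branch 1 (R+jX_L): Z₁ = 6.320 + j31.85 Ω, |Z₁| = 32.47 Ω
Branch 2 (−jX_C): Z₂ = −j114.0 Ω
Parallel: Z = Z₁Z₂/(Z₁+Z₂), |Z| = 44.92 Ω, ∠Z = 74.38°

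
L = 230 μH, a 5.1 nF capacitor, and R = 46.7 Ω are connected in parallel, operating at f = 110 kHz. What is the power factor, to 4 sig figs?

0.9918

ω = 2πf = 691200 rad/s
X_L = ωL = 159.0 Ω
X_C = 1/(ωC) = 283.7 Ω
Parallel: admittances add. Y = 1/R + 1/(jωL) + jωC
Y = (0.02141 − j0.002766) S
|Y| = 0.02159 S → |Z| = 1/|Y| = 46.32 Ω, ∠Z = −∠Y = 7.360°
cos φ = cos(7.360°) = 0.9918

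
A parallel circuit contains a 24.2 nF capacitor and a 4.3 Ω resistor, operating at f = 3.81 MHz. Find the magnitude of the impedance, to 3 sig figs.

1.60 Ω

ω = 2πf = 2.394e+07 rad/s
X_C = 1/(ωC) = 1.73 Ω
Parallel: admittances add. Y = 1/R + jωC
Y = (0.233 + j0.579) S
|Y| = 0.624 S → |Z| = 1/|Y| = 1.60 Ω, ∠Z = −∠Y = -68.1°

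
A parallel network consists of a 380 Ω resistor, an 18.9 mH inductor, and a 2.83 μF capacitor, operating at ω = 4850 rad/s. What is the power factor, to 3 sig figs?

0.683

X_L = ωL = 91.7 Ω
X_C = 1/(ωC) = 72.9 Ω
Parallel: admittances add. Y = 1/R + 1/(jωL) + jωC
Y = (0.00263 + j0.00282) S
|Y| = 0.00385 S → |Z| = 1/|Y| = 259 Ω, ∠Z = −∠Y = -46.9°
cos φ = cos(-46.9°) = 0.683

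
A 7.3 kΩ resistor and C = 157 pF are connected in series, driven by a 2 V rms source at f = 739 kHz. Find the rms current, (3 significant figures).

ω = 2πf = 4.643e+06 rad/s
X_C = 1/(ωC) = 1370 Ω
Z = 7300 − j1370 Ω
|Z| = √(7300² + 1370²) = 7430 Ω
I = V/|Z| = 2/7430 = 269 μA

269 μA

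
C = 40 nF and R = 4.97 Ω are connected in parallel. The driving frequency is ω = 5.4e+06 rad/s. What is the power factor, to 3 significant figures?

X_C = 1/(ωC) = 4.63 Ω
Parallel: admittances add. Y = 1/R + jωC
Y = (0.201 + j0.216) S
|Y| = 0.295 S → |Z| = 1/|Y| = 3.39 Ω, ∠Z = −∠Y = -47.0°
cos φ = cos(-47.0°) = 0.682

0.682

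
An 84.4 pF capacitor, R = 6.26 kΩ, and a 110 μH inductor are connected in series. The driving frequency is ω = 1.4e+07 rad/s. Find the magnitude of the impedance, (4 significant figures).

X_L = ωL = 1540 Ω
X_C = 1/(ωC) = 846.3 Ω
Net reactance X = X_L − X_C = 693.7 Ω
Z = 6260 + j693.7 Ω
|Z| = √(6260² + 693.7²) = 6298 Ω

6298 Ω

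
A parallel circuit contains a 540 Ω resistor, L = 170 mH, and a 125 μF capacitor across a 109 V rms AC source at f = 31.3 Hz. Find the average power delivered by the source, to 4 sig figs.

22.00 W

ω = 2πf = 196.7 rad/s
X_L = ωL = 33.43 Ω
X_C = 1/(ωC) = 40.68 Ω
Parallel: admittances add. Y = 1/R + 1/(jωL) + jωC
Y = (0.001852 − j0.005328) S
|Y| = 0.005640 S → |Z| = 1/|Y| = 177.3 Ω, ∠Z = −∠Y = 70.83°
I = V/|Z| = 614.8 mA
P = VI cos φ = 109 × 0.6148 × cos(70.83°) = 22.00 W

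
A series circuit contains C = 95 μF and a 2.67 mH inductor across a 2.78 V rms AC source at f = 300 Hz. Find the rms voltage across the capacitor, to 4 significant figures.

28.15 V

ω = 2πf = 1885 rad/s
X_L = ωL = 5.033 Ω
X_C = 1/(ωC) = 5.584 Ω
Net reactance X = X_L − X_C = -0.5516 Ω
Z = − j0.5516 Ω
|Z| = √(0² + 0.5516²) = 0.5516 Ω
I = V/|Z| = 5.040 A
V_C = I·|Z_C| = 5.040 × 5.584 = 28.15 V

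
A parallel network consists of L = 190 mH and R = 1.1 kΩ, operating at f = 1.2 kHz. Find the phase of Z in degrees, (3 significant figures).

ω = 2πf = 7540 rad/s
X_L = ωL = 1430 Ω
Parallel: admittances add. Y = 1/R + 1/(jωL)
Y = (0.000909 − j0.000698) S
|Y| = 0.00115 S → |Z| = 1/|Y| = 872 Ω, ∠Z = −∠Y = 37.5°

37.5°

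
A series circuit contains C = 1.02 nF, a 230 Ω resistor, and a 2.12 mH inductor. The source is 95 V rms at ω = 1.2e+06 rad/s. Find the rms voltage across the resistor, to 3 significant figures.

12.5 V

X_L = ωL = 2540 Ω
X_C = 1/(ωC) = 817 Ω
Net reactance X = X_L − X_C = 1730 Ω
Z = 230 + j1730 Ω
|Z| = √(230² + 1730²) = 1740 Ω
I = V/|Z| = 54.5 mA
V_R = I·|Z_R| = 0.0545 × 230 = 12.5 V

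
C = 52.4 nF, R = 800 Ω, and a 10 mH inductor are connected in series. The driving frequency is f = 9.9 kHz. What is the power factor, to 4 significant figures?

0.9304

ω = 2πf = 62200 rad/s
X_L = ωL = 622.0 Ω
X_C = 1/(ωC) = 306.8 Ω
Net reactance X = X_L − X_C = 315.2 Ω
Z = 800.0 + j315.2 Ω
|Z| = √(800.0² + 315.2²) = 859.9 Ω
∠Z = arctan(315.2/800.0) = 21.51°
cos φ = cos(21.51°) = 0.9304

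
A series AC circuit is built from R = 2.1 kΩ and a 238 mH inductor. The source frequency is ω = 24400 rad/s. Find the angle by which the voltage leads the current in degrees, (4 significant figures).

X_L = ωL = 5807 Ω
Z = 2100 + j5807 Ω
|Z| = √(2100² + 5807²) = 6175 Ω
∠Z = arctan(5807/2100) = 70.12°

70.12°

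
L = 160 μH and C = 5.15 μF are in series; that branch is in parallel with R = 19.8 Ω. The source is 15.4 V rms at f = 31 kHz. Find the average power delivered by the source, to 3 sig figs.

ω = 2πf = 194800 rad/s
X_L = ωL = 31.2 Ω
X_C = 1/(ωC) = 0.997 Ω
Branch 1: Z₁ = R = 19.8 Ω
Branch 2 (series LC): Z₂ = j(X_L − X_C) = j30.2 Ω
Parallel: Z = Z₁Z₂/(Z₁+Z₂), |Z| = 16.6 Ω, ∠Z = 33.3°
I = V/|Z| = 930 mA
P = VI cos φ = 15.4 × 0.930 × cos(33.3°) = 12.0 W

12.0 W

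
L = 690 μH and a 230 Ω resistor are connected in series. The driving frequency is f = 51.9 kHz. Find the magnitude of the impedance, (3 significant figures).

322 Ω

ω = 2πf = 326100 rad/s
X_L = ωL = 225 Ω
Z = 230 + j225 Ω
|Z| = √(230² + 225²) = 322 Ω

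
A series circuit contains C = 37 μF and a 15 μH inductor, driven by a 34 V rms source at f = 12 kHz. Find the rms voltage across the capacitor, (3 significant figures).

ω = 2πf = 75400 rad/s
X_L = ωL = 1.13 Ω
X_C = 1/(ωC) = 0.358 Ω
Net reactance X = X_L − X_C = 0.773 Ω
Z = j0.773 Ω
|Z| = √(0² + 0.773²) = 0.773 Ω
I = V/|Z| = 44.0 A
V_C = I·|Z_C| = 44.0 × 0.358 = 15.8 V

15.8 V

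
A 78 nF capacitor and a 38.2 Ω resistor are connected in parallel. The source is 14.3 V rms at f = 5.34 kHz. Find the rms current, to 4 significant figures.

376.2 mA

ω = 2πf = 33550 rad/s
X_C = 1/(ωC) = 382.1 Ω
Parallel: admittances add. Y = 1/R + jωC
Y = (0.02618 + j0.002617) S
|Y| = 0.02631 S → |Z| = 1/|Y| = 38.01 Ω, ∠Z = −∠Y = -5.709°
I = V/|Z| = 14.3/38.01 = 376.2 mA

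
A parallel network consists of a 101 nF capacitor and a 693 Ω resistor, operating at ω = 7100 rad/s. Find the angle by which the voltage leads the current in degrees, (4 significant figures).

-26.43°

X_C = 1/(ωC) = 1395 Ω
Parallel: admittances add. Y = 1/R + jωC
Y = (0.001443 + j0.0007171) S
|Y| = 0.001611 S → |Z| = 1/|Y| = 620.6 Ω, ∠Z = −∠Y = -26.43°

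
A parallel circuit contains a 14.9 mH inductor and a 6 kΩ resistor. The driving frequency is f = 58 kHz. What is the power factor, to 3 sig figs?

0.671

ω = 2πf = 364400 rad/s
X_L = ωL = 5430 Ω
Parallel: admittances add. Y = 1/R + 1/(jωL)
Y = (0.000167 − j0.000184) S
|Y| = 0.000248 S → |Z| = 1/|Y| = 4030 Ω, ∠Z = −∠Y = 47.9°
cos φ = cos(47.9°) = 0.671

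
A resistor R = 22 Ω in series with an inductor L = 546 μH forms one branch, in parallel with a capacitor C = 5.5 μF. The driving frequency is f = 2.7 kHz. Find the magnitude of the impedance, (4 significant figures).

ω = 2πf = 16960 rad/s
X_L = ωL = 9.263 Ω
X_C = 1/(ωC) = 10.72 Ω
Branch 1 (R+jX_L): Z₁ = 22.00 + j9.263 Ω, |Z₁| = 23.87 Ω
Branch 2 (−jX_C): Z₂ = −j10.72 Ω
Parallel: Z = Z₁Z₂/(Z₁+Z₂), |Z| = 11.60 Ω, ∠Z = -63.38°

11.60 Ω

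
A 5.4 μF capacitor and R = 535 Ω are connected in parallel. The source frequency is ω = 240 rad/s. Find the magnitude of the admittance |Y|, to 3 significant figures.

2.27 mS

X_C = 1/(ωC) = 772 Ω
Parallel: admittances add. Y = 1/R + jωC
Y = (0.00187 + j0.00130) S
|Y| = 0.00227 S → |Z| = 1/|Y| = 440 Ω, ∠Z = −∠Y = -34.7°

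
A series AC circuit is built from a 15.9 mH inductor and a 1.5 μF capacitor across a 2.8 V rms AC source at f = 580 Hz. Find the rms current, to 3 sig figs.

22.4 mA

ω = 2πf = 3644 rad/s
X_L = ωL = 57.9 Ω
X_C = 1/(ωC) = 183 Ω
Net reactance X = X_L − X_C = -125 Ω
Z = − j125 Ω
|Z| = √(0² + 125²) = 125 Ω
I = V/|Z| = 2.8/125 = 22.4 mA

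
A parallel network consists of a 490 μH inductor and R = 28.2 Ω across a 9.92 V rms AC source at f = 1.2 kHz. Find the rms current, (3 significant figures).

ω = 2πf = 7540 rad/s
X_L = ωL = 3.69 Ω
Parallel: admittances add. Y = 1/R + 1/(jωL)
Y = (0.0355 − j0.271) S
|Y| = 0.273 S → |Z| = 1/|Y| = 3.66 Ω, ∠Z = −∠Y = 82.5°
I = V/|Z| = 9.92/3.66 = 2.71 A

2.71 A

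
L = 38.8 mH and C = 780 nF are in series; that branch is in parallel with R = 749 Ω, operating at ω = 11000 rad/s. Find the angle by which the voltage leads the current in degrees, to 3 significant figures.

67.5°

X_L = ωL = 427 Ω
X_C = 1/(ωC) = 117 Ω
Branch 1: Z₁ = R = 749 Ω
Branch 2 (series LC): Z₂ = j(X_L − X_C) = j310 Ω
Parallel: Z = Z₁Z₂/(Z₁+Z₂), |Z| = 287 Ω, ∠Z = 67.5°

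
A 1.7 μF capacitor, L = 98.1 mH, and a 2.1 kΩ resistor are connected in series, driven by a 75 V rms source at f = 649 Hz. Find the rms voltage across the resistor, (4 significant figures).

ω = 2πf = 4078 rad/s
X_L = ωL = 400.0 Ω
X_C = 1/(ωC) = 144.3 Ω
Net reactance X = X_L − X_C = 255.8 Ω
Z = 2100 + j255.8 Ω
|Z| = √(2100² + 255.8²) = 2116 Ω
I = V/|Z| = 35.45 mA
V_R = I·|Z_R| = 0.03545 × 2100 = 74.45 V

74.45 V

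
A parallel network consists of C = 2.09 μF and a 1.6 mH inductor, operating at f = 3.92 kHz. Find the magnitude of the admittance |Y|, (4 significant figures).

ω = 2πf = 24630 rad/s
X_L = ωL = 39.41 Ω
X_C = 1/(ωC) = 19.43 Ω
Parallel: admittances add. Y = 1/(jωL) + jωC
Y = (0 + j0.02610) S
|Y| = 0.02610 S → |Z| = 1/|Y| = 38.31 Ω, ∠Z = −∠Y = -90.00°

26.10 mS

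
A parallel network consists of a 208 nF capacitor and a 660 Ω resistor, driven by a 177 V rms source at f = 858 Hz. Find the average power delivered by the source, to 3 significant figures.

ω = 2πf = 5391 rad/s
X_C = 1/(ωC) = 892 Ω
Parallel: admittances add. Y = 1/R + jωC
Y = (0.00152 + j0.00112) S
|Y| = 0.00188 S → |Z| = 1/|Y| = 531 Ω, ∠Z = −∠Y = -36.5°
I = V/|Z| = 334 mA
P = VI cos φ = 177 × 0.334 × cos(-36.5°) = 47.5 W

47.5 W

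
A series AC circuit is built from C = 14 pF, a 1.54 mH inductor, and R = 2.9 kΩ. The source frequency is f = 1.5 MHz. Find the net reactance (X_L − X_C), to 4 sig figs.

6935 Ω

ω = 2πf = 9.425e+06 rad/s
X_L = ωL = 14510 Ω
X_C = 1/(ωC) = 7579 Ω
X = 14510 − 7579 = 6935 Ω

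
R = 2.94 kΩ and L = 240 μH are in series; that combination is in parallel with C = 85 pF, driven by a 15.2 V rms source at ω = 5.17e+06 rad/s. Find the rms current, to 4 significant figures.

X_L = ωL = 1241 Ω
X_C = 1/(ωC) = 2276 Ω
Branch 1 (R+jX_L): Z₁ = 2940 + j1241 Ω, |Z₁| = 3191 Ω
Branch 2 (−jX_C): Z₂ = −j2276 Ω
Parallel: Z = Z₁Z₂/(Z₁+Z₂), |Z| = 2330 Ω, ∠Z = -47.73°
I = V/|Z| = 15.2/2330 = 6.524 mA

6.524 mA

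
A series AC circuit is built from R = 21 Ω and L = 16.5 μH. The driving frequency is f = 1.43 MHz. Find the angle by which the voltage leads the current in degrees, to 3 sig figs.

ω = 2πf = 8.985e+06 rad/s
X_L = ωL = 148 Ω
Z = 21.0 + j148 Ω
|Z| = √(21.0² + 148²) = 150 Ω
∠Z = arctan(148/21.0) = 81.9°

81.9°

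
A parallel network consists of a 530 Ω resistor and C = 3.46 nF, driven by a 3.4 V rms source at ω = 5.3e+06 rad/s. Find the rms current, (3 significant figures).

62.7 mA

X_C = 1/(ωC) = 54.5 Ω
Parallel: admittances add. Y = 1/R + jωC
Y = (0.00189 + j0.0183) S
|Y| = 0.0184 S → |Z| = 1/|Y| = 54.2 Ω, ∠Z = −∠Y = -84.1°
I = V/|Z| = 3.4/54.2 = 62.7 mA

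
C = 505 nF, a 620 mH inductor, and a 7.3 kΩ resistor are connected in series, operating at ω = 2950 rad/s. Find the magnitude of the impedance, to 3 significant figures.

X_L = ωL = 1830 Ω
X_C = 1/(ωC) = 671 Ω
Net reactance X = X_L − X_C = 1160 Ω
Z = 7300 + j1160 Ω
|Z| = √(7300² + 1160²) = 7390 Ω

7390 Ω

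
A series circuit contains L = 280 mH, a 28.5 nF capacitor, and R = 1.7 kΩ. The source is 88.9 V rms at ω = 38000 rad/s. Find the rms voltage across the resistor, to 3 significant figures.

X_L = ωL = 10600 Ω
X_C = 1/(ωC) = 923 Ω
Net reactance X = X_L − X_C = 9720 Ω
Z = 1700 + j9720 Ω
|Z| = √(1700² + 9720²) = 9860 Ω
I = V/|Z| = 9.01 mA
V_R = I·|Z_R| = 0.00901 × 1700 = 15.3 V

15.3 V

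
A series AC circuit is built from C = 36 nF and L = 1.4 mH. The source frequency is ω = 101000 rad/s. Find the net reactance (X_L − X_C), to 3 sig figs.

X_L = ωL = 141 Ω
X_C = 1/(ωC) = 275 Ω
X = 141 − 275 = -134 Ω

-134 Ω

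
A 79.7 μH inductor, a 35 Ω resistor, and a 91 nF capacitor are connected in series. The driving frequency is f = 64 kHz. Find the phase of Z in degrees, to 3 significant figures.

ω = 2πf = 402100 rad/s
X_L = ωL = 32.0 Ω
X_C = 1/(ωC) = 27.3 Ω
Net reactance X = X_L − X_C = 4.72 Ω
Z = 35.0 + j4.72 Ω
|Z| = √(35.0² + 4.72²) = 35.3 Ω
∠Z = arctan(4.72/35.0) = 7.68°

7.68°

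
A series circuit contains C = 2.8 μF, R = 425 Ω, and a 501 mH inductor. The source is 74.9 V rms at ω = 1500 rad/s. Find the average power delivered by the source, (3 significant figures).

5.37 W

X_L = ωL = 752 Ω
X_C = 1/(ωC) = 238 Ω
Net reactance X = X_L − X_C = 513 Ω
Z = 425 + j513 Ω
|Z| = √(425² + 513²) = 666 Ω
∠Z = arctan(513/425) = 50.4°
I = V/|Z| = 112 mA
P = VI cos φ = 74.9 × 0.112 × cos(50.4°) = 5.37 W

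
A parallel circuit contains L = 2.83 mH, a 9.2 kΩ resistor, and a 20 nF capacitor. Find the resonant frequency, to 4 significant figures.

21.15 kHz

ω₀ = 1/√(LC) = 1/√(0.00283 × 2e-08) = 132900 rad/s
f₀ = ω₀/(2π) = 21.15 kHz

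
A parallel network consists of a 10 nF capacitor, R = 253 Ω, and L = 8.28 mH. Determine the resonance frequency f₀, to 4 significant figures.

ω₀ = 1/√(LC) = 1/√(0.00828 × 1e-08) = 109900 rad/s
f₀ = ω₀/(2π) = 17.49 kHz

17.49 kHz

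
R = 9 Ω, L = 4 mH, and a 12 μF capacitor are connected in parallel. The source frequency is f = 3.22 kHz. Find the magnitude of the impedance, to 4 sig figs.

ω = 2πf = 20230 rad/s
X_L = ωL = 80.93 Ω
X_C = 1/(ωC) = 4.119 Ω
Parallel: admittances add. Y = 1/R + 1/(jωL) + jωC
Y = (0.1111 + j0.2304) S
|Y| = 0.2558 S → |Z| = 1/|Y| = 3.909 Ω, ∠Z = −∠Y = -64.26°

3.909 Ω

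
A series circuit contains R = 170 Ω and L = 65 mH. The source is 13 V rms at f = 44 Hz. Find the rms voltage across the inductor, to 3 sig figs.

ω = 2πf = 276.5 rad/s
X_L = ωL = 18.0 Ω
Z = 170 + j18.0 Ω
|Z| = √(170² + 18.0²) = 171 Ω
I = V/|Z| = 76.0 mA
V_L = I·|Z_L| = 0.0760 × 18.0 = 1.37 V

1.37 V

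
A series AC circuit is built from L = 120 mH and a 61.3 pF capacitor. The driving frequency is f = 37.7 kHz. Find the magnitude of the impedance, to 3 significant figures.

ω = 2πf = 236900 rad/s
X_L = ωL = 28400 Ω
X_C = 1/(ωC) = 68900 Ω
Net reactance X = X_L − X_C = -40400 Ω
Z = − j40400 Ω
|Z| = √(0² + 40400²) = 40400 Ω

40400 Ω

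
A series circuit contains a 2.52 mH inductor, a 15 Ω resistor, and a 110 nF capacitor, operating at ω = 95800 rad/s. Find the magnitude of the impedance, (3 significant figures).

X_L = ωL = 241 Ω
X_C = 1/(ωC) = 94.9 Ω
Net reactance X = X_L − X_C = 147 Ω
Z = 15.0 + j147 Ω
|Z| = √(15.0² + 147²) = 147 Ω

147 Ω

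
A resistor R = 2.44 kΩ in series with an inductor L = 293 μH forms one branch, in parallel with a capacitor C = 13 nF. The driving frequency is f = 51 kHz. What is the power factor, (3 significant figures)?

0.0981

ω = 2πf = 320400 rad/s
X_L = ωL = 93.9 Ω
X_C = 1/(ωC) = 240 Ω
Branch 1 (R+jX_L): Z₁ = 2440 + j93.9 Ω, |Z₁| = 2440 Ω
Branch 2 (−jX_C): Z₂ = −j240 Ω
Parallel: Z = Z₁Z₂/(Z₁+Z₂), |Z| = 240 Ω, ∠Z = -84.4°
cos φ = cos(-84.4°) = 0.0981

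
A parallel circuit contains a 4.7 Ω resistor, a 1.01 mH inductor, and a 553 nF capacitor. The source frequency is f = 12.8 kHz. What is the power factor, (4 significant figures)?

ω = 2πf = 80420 rad/s
X_L = ωL = 81.23 Ω
X_C = 1/(ωC) = 22.48 Ω
Parallel: admittances add. Y = 1/R + 1/(jωL) + jωC
Y = (0.2128 + j0.03216) S
|Y| = 0.2152 S → |Z| = 1/|Y| = 4.647 Ω, ∠Z = −∠Y = -8.596°
cos φ = cos(-8.596°) = 0.9888

0.9888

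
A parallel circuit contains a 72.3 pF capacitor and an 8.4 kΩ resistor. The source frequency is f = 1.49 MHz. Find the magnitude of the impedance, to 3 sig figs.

ω = 2πf = 9.362e+06 rad/s
X_C = 1/(ωC) = 1480 Ω
Parallel: admittances add. Y = 1/R + jωC
Y = (0.000119 + j0.000677) S
|Y| = 0.000687 S → |Z| = 1/|Y| = 1460 Ω, ∠Z = −∠Y = -80.0°

1460 Ω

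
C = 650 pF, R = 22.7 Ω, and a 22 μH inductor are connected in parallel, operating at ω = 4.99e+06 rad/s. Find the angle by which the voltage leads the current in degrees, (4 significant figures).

7.584°

X_L = ωL = 109.8 Ω
X_C = 1/(ωC) = 308.3 Ω
Parallel: admittances add. Y = 1/R + 1/(jωL) + jωC
Y = (0.04405 − j0.005866) S
|Y| = 0.04444 S → |Z| = 1/|Y| = 22.50 Ω, ∠Z = −∠Y = 7.584°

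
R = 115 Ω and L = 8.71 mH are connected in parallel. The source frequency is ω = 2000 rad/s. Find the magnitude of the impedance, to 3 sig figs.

17.2 Ω

X_L = ωL = 17.4 Ω
Parallel: admittances add. Y = 1/R + 1/(jωL)
Y = (0.00870 − j0.0574) S
|Y| = 0.0581 S → |Z| = 1/|Y| = 17.2 Ω, ∠Z = −∠Y = 81.4°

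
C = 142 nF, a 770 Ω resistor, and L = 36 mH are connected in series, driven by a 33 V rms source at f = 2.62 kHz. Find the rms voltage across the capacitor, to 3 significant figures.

ω = 2πf = 16460 rad/s
X_L = ωL = 593 Ω
X_C = 1/(ωC) = 428 Ω
Net reactance X = X_L − X_C = 165 Ω
Z = 770 + j165 Ω
|Z| = √(770² + 165²) = 787 Ω
I = V/|Z| = 41.9 mA
V_C = I·|Z_C| = 0.0419 × 428 = 17.9 V

17.9 V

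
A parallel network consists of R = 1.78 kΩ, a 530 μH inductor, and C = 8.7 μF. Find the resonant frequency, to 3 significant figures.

ω₀ = 1/√(LC) = 1/√(0.00053 × 8.7e-06) = 14730 rad/s
f₀ = ω₀/(2π) = 2.34 kHz

2.34 kHz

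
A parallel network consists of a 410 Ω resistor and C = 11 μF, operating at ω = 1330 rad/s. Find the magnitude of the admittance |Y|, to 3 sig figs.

X_C = 1/(ωC) = 68.4 Ω
Parallel: admittances add. Y = 1/R + jωC
Y = (0.00244 + j0.0146) S
|Y| = 0.0148 S → |Z| = 1/|Y| = 67.4 Ω, ∠Z = −∠Y = -80.5°

14.8 mS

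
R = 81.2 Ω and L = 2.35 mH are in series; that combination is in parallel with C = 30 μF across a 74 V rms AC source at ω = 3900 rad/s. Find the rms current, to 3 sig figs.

8.60 A

X_L = ωL = 9.17 Ω
X_C = 1/(ωC) = 8.55 Ω
Branch 1 (R+jX_L): Z₁ = 81.2 + j9.17 Ω, |Z₁| = 81.7 Ω
Branch 2 (−jX_C): Z₂ = −j8.55 Ω
Parallel: Z = Z₁Z₂/(Z₁+Z₂), |Z| = 8.60 Ω, ∠Z = -84.0°
I = V/|Z| = 74/8.60 = 8.60 A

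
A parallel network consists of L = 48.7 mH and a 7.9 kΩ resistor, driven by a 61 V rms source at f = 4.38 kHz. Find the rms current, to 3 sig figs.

ω = 2πf = 27520 rad/s
X_L = ωL = 1340 Ω
Parallel: admittances add. Y = 1/R + 1/(jωL)
Y = (0.000127 − j0.000746) S
|Y| = 0.000757 S → |Z| = 1/|Y| = 1320 Ω, ∠Z = −∠Y = 80.4°
I = V/|Z| = 61/1320 = 46.2 mA

46.2 mA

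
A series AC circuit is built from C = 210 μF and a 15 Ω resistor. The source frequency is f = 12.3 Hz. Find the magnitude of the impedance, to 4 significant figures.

63.42 Ω

ω = 2πf = 77.28 rad/s
X_C = 1/(ωC) = 61.62 Ω
Z = 15.00 − j61.62 Ω
|Z| = √(15.00² + 61.62²) = 63.42 Ω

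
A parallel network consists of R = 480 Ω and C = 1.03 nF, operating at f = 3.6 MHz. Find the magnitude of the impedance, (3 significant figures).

42.8 Ω

ω = 2πf = 2.262e+07 rad/s
X_C = 1/(ωC) = 42.9 Ω
Parallel: admittances add. Y = 1/R + jωC
Y = (0.00208 + j0.0233) S
|Y| = 0.0234 S → |Z| = 1/|Y| = 42.8 Ω, ∠Z = −∠Y = -84.9°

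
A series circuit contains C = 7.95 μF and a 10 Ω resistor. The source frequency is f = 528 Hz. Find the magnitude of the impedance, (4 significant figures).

ω = 2πf = 3318 rad/s
X_C = 1/(ωC) = 37.92 Ω
Z = 10.00 − j37.92 Ω
|Z| = √(10.00² + 37.92²) = 39.21 Ω

39.21 Ω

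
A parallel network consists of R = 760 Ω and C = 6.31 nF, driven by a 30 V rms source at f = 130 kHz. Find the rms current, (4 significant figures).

159.6 mA

ω = 2πf = 816800 rad/s
X_C = 1/(ωC) = 194.0 Ω
Parallel: admittances add. Y = 1/R + jωC
Y = (0.001316 + j0.005154) S
|Y| = 0.005319 S → |Z| = 1/|Y| = 188.0 Ω, ∠Z = −∠Y = -75.68°
I = V/|Z| = 30/188.0 = 159.6 mA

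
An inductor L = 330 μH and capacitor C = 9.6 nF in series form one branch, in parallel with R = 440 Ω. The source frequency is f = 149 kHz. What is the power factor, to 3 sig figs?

ω = 2πf = 936200 rad/s
X_L = ωL = 309 Ω
X_C = 1/(ωC) = 111 Ω
Branch 1: Z₁ = R = 440 Ω
Branch 2 (series LC): Z₂ = j(X_L − X_C) = j198 Ω
Parallel: Z = Z₁Z₂/(Z₁+Z₂), |Z| = 180 Ω, ∠Z = 65.8°
cos φ = cos(65.8°) = 0.410

0.410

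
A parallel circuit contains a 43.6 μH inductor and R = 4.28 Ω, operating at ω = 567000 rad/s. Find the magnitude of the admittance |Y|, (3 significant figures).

237 mS

X_L = ωL = 24.7 Ω
Parallel: admittances add. Y = 1/R + 1/(jωL)
Y = (0.234 − j0.0405) S
|Y| = 0.237 S → |Z| = 1/|Y| = 4.22 Ω, ∠Z = −∠Y = 9.82°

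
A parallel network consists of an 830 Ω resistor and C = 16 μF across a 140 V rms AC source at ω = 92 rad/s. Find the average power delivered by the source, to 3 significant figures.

23.6 W

X_C = 1/(ωC) = 679 Ω
Parallel: admittances add. Y = 1/R + jωC
Y = (0.00120 + j0.00147) S
|Y| = 0.00190 S → |Z| = 1/|Y| = 526 Ω, ∠Z = −∠Y = -50.7°
I = V/|Z| = 266 mA
P = VI cos φ = 140 × 0.266 × cos(-50.7°) = 23.6 W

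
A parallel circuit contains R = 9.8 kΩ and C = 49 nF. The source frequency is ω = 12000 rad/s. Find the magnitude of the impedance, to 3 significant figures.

X_C = 1/(ωC) = 1700 Ω
Parallel: admittances add. Y = 1/R + jωC
Y = (0.000102 + j0.000588) S
|Y| = 0.000597 S → |Z| = 1/|Y| = 1680 Ω, ∠Z = −∠Y = -80.2°

1680 Ω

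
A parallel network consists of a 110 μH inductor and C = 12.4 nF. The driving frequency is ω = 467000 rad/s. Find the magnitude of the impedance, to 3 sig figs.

X_L = ωL = 51.4 Ω
X_C = 1/(ωC) = 173 Ω
Parallel: admittances add. Y = 1/(jωL) + jωC
Y = (0 − j0.0137) S
|Y| = 0.0137 S → |Z| = 1/|Y| = 73.1 Ω, ∠Z = −∠Y = 90.0°

73.1 Ω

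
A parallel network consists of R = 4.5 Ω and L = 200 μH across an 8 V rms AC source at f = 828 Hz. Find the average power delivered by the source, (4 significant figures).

14.22 W

ω = 2πf = 5202 rad/s
X_L = ωL = 1.040 Ω
Parallel: admittances add. Y = 1/R + 1/(jωL)
Y = (0.2222 − j0.9611) S
|Y| = 0.9864 S → |Z| = 1/|Y| = 1.014 Ω, ∠Z = −∠Y = 76.98°
I = V/|Z| = 7.891 A
P = VI cos φ = 8 × 7.891 × cos(76.98°) = 14.22 W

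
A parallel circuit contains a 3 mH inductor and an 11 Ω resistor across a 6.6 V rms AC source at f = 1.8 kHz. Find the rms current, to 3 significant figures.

ω = 2πf = 11310 rad/s
X_L = ωL = 33.9 Ω
Parallel: admittances add. Y = 1/R + 1/(jωL)
Y = (0.0909 − j0.0295) S
|Y| = 0.0956 S → |Z| = 1/|Y| = 10.5 Ω, ∠Z = −∠Y = 18.0°
I = V/|Z| = 6.6/10.5 = 631 mA

631 mA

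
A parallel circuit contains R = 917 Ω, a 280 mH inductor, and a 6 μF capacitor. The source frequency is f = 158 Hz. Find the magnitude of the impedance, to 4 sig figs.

384.8 Ω

ω = 2πf = 992.7 rad/s
X_L = ωL = 278.0 Ω
X_C = 1/(ωC) = 167.9 Ω
Parallel: admittances add. Y = 1/R + 1/(jωL) + jωC
Y = (0.001091 + j0.002359) S
|Y| = 0.002599 S → |Z| = 1/|Y| = 384.8 Ω, ∠Z = −∠Y = -65.19°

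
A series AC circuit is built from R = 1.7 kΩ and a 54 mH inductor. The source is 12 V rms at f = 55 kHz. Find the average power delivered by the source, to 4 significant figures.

ω = 2πf = 345600 rad/s
X_L = ωL = 18660 Ω
Z = 1700 + j18660 Ω
|Z| = √(1700² + 18660²) = 18740 Ω
∠Z = arctan(18660/1700) = 84.79°
I = V/|Z| = 640.4 μA
P = VI cos φ = 12 × 0.0006404 × cos(84.79°) = 697.2 μW

697.2 μW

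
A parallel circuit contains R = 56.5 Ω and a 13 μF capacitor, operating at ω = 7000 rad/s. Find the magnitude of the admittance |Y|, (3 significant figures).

X_C = 1/(ωC) = 11.0 Ω
Parallel: admittances add. Y = 1/R + jωC
Y = (0.0177 + j0.0910) S
|Y| = 0.0927 S → |Z| = 1/|Y| = 10.8 Ω, ∠Z = −∠Y = -79.0°

92.7 mS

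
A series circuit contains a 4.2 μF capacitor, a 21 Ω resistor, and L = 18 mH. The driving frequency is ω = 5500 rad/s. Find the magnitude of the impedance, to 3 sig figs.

59.5 Ω

X_L = ωL = 99.0 Ω
X_C = 1/(ωC) = 43.3 Ω
Net reactance X = X_L − X_C = 55.7 Ω
Z = 21.0 + j55.7 Ω
|Z| = √(21.0² + 55.7²) = 59.5 Ω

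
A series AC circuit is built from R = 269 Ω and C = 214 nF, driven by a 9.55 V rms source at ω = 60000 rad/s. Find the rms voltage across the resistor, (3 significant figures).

X_C = 1/(ωC) = 77.9 Ω
Z = 269 − j77.9 Ω
|Z| = √(269² + 77.9²) = 280 Ω
I = V/|Z| = 34.1 mA
V_R = I·|Z_R| = 0.0341 × 269 = 9.17 V

9.17 V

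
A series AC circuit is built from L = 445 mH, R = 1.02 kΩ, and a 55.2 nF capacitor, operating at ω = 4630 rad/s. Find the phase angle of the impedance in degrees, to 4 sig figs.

X_L = ωL = 2060 Ω
X_C = 1/(ωC) = 3913 Ω
Net reactance X = X_L − X_C = -1852 Ω
Z = 1020 − j1852 Ω
|Z| = √(1020² + 1852²) = 2115 Ω
∠Z = arctan(-1852/1020) = -61.16°

-61.16°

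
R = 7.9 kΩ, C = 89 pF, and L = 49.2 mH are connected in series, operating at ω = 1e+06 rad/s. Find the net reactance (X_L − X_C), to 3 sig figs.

38000 Ω

X_L = ωL = 49200 Ω
X_C = 1/(ωC) = 11200 Ω
X = 49200 − 11200 = 38000 Ω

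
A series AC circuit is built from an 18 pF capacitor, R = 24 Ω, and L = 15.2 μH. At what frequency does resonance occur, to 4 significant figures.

9.622 MHz

ω₀ = 1/√(LC) = 1/√(1.52e-05 × 1.8e-11) = 6.046e+07 rad/s
f₀ = ω₀/(2π) = 9.622 MHz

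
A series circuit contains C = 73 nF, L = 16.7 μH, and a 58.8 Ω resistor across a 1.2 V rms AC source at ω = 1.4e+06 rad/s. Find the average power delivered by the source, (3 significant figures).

23.2 mW

X_L = ωL = 23.4 Ω
X_C = 1/(ωC) = 9.78 Ω
Net reactance X = X_L − X_C = 13.6 Ω
Z = 58.8 + j13.6 Ω
|Z| = √(58.8² + 13.6²) = 60.4 Ω
∠Z = arctan(13.6/58.8) = 13.0°
I = V/|Z| = 19.9 mA
P = VI cos φ = 1.2 × 0.0199 × cos(13.0°) = 23.2 mW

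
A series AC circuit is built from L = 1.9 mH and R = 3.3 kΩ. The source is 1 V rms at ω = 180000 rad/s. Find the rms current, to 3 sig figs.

301 μA

X_L = ωL = 342 Ω
Z = 3300 + j342 Ω
|Z| = √(3300² + 342²) = 3320 Ω
I = V/|Z| = 1/3320 = 301 μA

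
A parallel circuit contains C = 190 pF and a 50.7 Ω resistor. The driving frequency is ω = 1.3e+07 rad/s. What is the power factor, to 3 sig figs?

0.992

X_C = 1/(ωC) = 405 Ω
Parallel: admittances add. Y = 1/R + jωC
Y = (0.0197 + j0.00247) S
|Y| = 0.0199 S → |Z| = 1/|Y| = 50.3 Ω, ∠Z = −∠Y = -7.14°
cos φ = cos(-7.14°) = 0.992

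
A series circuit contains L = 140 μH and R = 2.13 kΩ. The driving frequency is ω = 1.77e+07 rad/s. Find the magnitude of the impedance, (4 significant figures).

3268 Ω

X_L = ωL = 2478 Ω
Z = 2130 + j2478 Ω
|Z| = √(2130² + 2478²) = 3268 Ω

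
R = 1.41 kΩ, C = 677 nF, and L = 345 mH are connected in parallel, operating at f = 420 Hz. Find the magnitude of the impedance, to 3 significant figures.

1010 Ω

ω = 2πf = 2639 rad/s
X_L = ωL = 910 Ω
X_C = 1/(ωC) = 560 Ω
Parallel: admittances add. Y = 1/R + 1/(jωL) + jωC
Y = (0.000709 + j0.000688) S
|Y| = 0.000988 S → |Z| = 1/|Y| = 1010 Ω, ∠Z = −∠Y = -44.1°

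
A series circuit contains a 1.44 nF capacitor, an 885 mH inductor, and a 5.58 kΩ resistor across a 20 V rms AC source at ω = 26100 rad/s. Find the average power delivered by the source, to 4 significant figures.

51.37 mW

X_L = ωL = 23100 Ω
X_C = 1/(ωC) = 26610 Ω
Net reactance X = X_L − X_C = -3509 Ω
Z = 5580 − j3509 Ω
|Z| = √(5580² + 3509²) = 6591 Ω
∠Z = arctan(-3509/5580) = -32.16°
I = V/|Z| = 3.034 mA
P = VI cos φ = 20 × 0.003034 × cos(-32.16°) = 51.37 mW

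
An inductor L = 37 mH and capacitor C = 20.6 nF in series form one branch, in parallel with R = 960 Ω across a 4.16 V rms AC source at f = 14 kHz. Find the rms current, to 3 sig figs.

4.60 mA

ω = 2πf = 87960 rad/s
X_L = ωL = 3250 Ω
X_C = 1/(ωC) = 552 Ω
Branch 1: Z₁ = R = 960 Ω
Branch 2 (series LC): Z₂ = j(X_L − X_C) = j2700 Ω
Parallel: Z = Z₁Z₂/(Z₁+Z₂), |Z| = 905 Ω, ∠Z = 19.6°
I = V/|Z| = 4.16/905 = 4.60 mA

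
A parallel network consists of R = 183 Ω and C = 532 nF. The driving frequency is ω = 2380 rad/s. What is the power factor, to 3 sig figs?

0.974

X_C = 1/(ωC) = 790 Ω
Parallel: admittances add. Y = 1/R + jωC
Y = (0.00546 + j0.00127) S
|Y| = 0.00561 S → |Z| = 1/|Y| = 178 Ω, ∠Z = −∠Y = -13.0°
cos φ = cos(-13.0°) = 0.974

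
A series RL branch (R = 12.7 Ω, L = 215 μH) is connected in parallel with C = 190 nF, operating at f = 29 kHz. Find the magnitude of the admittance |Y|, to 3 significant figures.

ω = 2πf = 182200 rad/s
X_L = ωL = 39.2 Ω
X_C = 1/(ωC) = 28.9 Ω
Branch 1 (R+jX_L): Z₁ = 12.7 + j39.2 Ω, |Z₁| = 41.2 Ω
Branch 2 (−jX_C): Z₂ = −j28.9 Ω
Parallel: Z = Z₁Z₂/(Z₁+Z₂), |Z| = 72.8 Ω, ∠Z = -57.0°
|Y| = 1/|Z| = 13.7 mS

13.7 mS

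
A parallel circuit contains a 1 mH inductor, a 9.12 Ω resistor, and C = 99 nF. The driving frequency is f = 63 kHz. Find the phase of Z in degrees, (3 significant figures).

-18.5°

ω = 2πf = 395800 rad/s
X_L = ωL = 396 Ω
X_C = 1/(ωC) = 25.5 Ω
Parallel: admittances add. Y = 1/R + 1/(jωL) + jωC
Y = (0.110 + j0.0367) S
|Y| = 0.116 S → |Z| = 1/|Y| = 8.65 Ω, ∠Z = −∠Y = -18.5°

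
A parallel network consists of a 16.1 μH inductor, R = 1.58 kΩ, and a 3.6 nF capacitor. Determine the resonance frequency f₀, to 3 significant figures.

ω₀ = 1/√(LC) = 1/√(1.61e-05 × 3.6e-09) = 4.154e+06 rad/s
f₀ = ω₀/(2π) = 661 kHz

661 kHz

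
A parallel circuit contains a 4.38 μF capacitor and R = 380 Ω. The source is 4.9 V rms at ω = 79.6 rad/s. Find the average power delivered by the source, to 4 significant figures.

X_C = 1/(ωC) = 2868 Ω
Parallel: admittances add. Y = 1/R + jωC
Y = (0.002632 + j0.0003486) S
|Y| = 0.002655 S → |Z| = 1/|Y| = 376.7 Ω, ∠Z = −∠Y = -7.547°
I = V/|Z| = 13.01 mA
P = VI cos φ = 4.9 × 0.01301 × cos(-7.547°) = 63.18 mW

63.18 mW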